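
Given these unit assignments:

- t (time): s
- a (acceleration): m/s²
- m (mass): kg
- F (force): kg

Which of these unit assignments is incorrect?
F

The variable F (force) should have units N, not kg.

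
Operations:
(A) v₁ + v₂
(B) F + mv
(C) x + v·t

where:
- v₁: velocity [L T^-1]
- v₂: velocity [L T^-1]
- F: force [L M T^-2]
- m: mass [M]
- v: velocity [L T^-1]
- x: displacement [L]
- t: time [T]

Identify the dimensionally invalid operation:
(B) F + mv

(A) v₁ + v₂: v₁ [L T^-1] and v₂ [L T^-1] — same dimensions ✓
(B) F + mv: F [L M T^-2] and mv [L M T^-1] — different dimensions cannot be added/subtracted ✗
(C) x + v·t: x [L] and v·t [L] — same dimensions ✓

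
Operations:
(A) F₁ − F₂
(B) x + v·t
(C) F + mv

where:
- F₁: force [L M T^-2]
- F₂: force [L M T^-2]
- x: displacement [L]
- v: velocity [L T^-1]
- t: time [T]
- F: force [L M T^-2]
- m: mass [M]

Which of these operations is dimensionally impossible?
(C) F + mv

(A) F₁ − F₂: F₁ [L M T^-2] and F₂ [L M T^-2] — same dimensions ✓
(B) x + v·t: x [L] and v·t [L] — same dimensions ✓
(C) F + mv: F [L M T^-2] and mv [L M T^-1] — different dimensions cannot be added/subtracted ✗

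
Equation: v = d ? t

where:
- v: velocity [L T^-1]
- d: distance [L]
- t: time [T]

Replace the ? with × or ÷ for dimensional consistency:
division (÷): v = d ÷ t

v [L T^-1]; d [L]; t [T].
d × t → [L T] ✗
d ÷ t → [L T^-1] ✓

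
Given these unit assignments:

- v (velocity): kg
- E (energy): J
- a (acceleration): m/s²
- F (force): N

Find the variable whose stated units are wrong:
v

The variable v (velocity) should have units m/s, not kg.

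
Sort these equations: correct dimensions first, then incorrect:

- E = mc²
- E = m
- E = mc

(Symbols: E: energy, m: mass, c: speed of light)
Dimensionally correct: E = mc²
Dimensionally incorrect: E = m, E = mc
Ordered (correct first, then incorrect): E = mc², E = m, E = mc

- E = mc²: LHS [L^2 M T^-2], RHS [L^2 M T^-2] → correct ✓
- E = m: LHS [L^2 M T^-2], RHS [M] → incorrect ✗
- E = mc: LHS [L^2 M T^-2], RHS [L M T^-1] → incorrect ✗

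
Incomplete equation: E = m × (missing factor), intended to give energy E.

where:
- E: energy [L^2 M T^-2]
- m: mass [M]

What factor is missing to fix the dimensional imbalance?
v² (velocity squared), dimensions [L^2 T^-2]

E has dimensions [L^2 M T^-2] and m has dimensions [M].
The missing factor must have dimensions [L^2 M T^-2] / [M] = [L^2 T^-2], i.e. velocity squared (v²).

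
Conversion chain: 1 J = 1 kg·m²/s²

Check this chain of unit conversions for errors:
The chain is correct (no errors).

Correct: Joule is defined as kg·m²/s²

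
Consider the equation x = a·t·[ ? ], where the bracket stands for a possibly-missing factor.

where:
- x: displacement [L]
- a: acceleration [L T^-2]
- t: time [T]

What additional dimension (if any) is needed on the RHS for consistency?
[T] — time (e.g. t)

x has dimensions [L]; a·t has dimensions [L T^-1].
The bracketed factor must supply [L] / [L T^-1] = [T].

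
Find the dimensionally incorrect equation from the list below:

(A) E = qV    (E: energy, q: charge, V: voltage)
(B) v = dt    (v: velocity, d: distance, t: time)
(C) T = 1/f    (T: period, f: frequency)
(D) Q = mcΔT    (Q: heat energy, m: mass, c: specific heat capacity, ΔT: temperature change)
(B) v = dt

The equation (B) v = dt is dimensionally incorrect.

LHS (v): [L T^-1]
RHS (dt): [L T] ✗

The dimensions do not match. The other three equations balance.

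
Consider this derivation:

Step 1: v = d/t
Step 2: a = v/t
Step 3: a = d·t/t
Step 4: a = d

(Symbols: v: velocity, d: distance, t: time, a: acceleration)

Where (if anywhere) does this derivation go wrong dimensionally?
Step 3

Step 1: v = d/t → LHS [L T^-1], RHS [L T^-1] ✓
Step 2: a = v/t → LHS [L T^-2], RHS [L T^-2] ✓
Step 3: a = d·t/t → LHS [L T^-2], RHS [L] ✗

The first dimensional inconsistency appears in step 3: a = d·t/t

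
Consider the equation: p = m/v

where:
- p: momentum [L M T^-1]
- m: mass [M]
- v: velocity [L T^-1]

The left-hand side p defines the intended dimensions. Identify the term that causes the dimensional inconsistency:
The right-hand side term m/v

p has dimensions [L M T^-1], but m/v has dimensions [L^-1 M T], so the term m/v is dimensionally wrong for p.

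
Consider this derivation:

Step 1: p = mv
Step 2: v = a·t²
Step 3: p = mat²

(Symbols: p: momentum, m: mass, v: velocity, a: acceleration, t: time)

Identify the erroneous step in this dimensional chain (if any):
Step 2

Step 1: p = mv → LHS [L M T^-1], RHS [L M T^-1] ✓
Step 2: v = a·t² → LHS [L T^-1], RHS [L] ✗

The first dimensional inconsistency appears in step 2: v = a·t²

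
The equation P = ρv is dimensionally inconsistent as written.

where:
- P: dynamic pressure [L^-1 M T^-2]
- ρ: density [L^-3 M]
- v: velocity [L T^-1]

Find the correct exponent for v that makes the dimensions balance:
The exponent of v should be 2: P = ρv^2

The LHS P has dimensions [L^-1 M T^-2]; v has dimensions [L T^-1].
As written, the RHS ρv (exponent 1 on v) has dimensions [L^-2 M T^-1], which does not match.
With exponent 2, the RHS ρv^2 has dimensions [L^-1 M T^-2], matching the LHS.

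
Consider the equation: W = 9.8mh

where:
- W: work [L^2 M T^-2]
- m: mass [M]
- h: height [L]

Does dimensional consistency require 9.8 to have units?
Yes

W has dimensions [L^2 M T^-2], while mh alone has dimensions [L M]. For the equation to balance, the factor 9.8 must carry dimensions [L T^-2] — it is a dimensional constant (a numerical value of a physical quantity with its units suppressed), not a pure number.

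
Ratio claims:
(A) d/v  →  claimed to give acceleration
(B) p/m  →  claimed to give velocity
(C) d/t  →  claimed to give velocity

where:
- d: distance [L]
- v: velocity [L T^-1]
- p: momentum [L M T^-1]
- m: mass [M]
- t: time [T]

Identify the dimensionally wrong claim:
(A) d/v does not give acceleration

(A) d/v: [T] ≠ acceleration [L T^-2] ✗
(B) p/m: [L T^-1] = velocity [L T^-1] ✓
(C) d/t: [L T^-1] = velocity [L T^-1] ✓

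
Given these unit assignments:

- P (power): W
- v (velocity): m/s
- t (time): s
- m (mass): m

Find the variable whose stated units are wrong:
m

The variable m (mass) should have units kg, not m.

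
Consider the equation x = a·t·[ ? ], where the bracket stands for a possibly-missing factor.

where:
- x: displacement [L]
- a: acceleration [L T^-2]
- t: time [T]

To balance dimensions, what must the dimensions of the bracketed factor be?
[T] — time (e.g. t)

x has dimensions [L]; a·t has dimensions [L T^-1].
The bracketed factor must supply [L] / [L T^-1] = [T].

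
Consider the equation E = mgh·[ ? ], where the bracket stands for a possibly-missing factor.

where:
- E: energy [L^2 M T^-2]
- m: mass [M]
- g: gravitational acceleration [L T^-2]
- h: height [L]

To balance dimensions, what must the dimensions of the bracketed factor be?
Nothing is missing — the bracketed factor must be dimensionless.

E has dimensions [L^2 M T^-2] and mgh already has dimensions [L^2 M T^-2], so E = mgh is dimensionally complete.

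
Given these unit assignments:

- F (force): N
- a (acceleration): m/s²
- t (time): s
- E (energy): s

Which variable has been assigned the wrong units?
E

The variable E (energy) should have units J, not s.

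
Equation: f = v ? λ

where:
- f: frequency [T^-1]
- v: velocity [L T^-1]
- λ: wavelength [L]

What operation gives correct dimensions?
division (÷): f = v ÷ λ

f [T^-1]; v [L T^-1]; λ [L].
v × λ → [L^2 T^-1] ✗
v ÷ λ → [T^-1] ✓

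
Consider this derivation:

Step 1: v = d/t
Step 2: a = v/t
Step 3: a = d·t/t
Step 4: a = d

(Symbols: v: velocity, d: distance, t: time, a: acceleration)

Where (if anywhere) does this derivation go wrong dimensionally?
Step 3

Step 1: v = d/t → LHS [L T^-1], RHS [L T^-1] ✓
Step 2: a = v/t → LHS [L T^-2], RHS [L T^-2] ✓
Step 3: a = d·t/t → LHS [L T^-2], RHS [L] ✗

The first dimensional inconsistency appears in step 3: a = d·t/t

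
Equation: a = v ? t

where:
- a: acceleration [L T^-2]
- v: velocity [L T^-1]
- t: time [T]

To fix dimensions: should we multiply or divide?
division (÷): a = v ÷ t

a [L T^-2]; v [L T^-1]; t [T].
v × t → [L] ✗
v ÷ t → [L T^-2] ✓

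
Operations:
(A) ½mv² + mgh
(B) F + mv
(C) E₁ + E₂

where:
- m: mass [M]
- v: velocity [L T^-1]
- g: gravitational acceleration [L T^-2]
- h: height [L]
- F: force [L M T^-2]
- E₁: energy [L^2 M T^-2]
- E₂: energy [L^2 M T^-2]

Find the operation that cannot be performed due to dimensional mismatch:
(B) F + mv

(A) ½mv² + mgh: ½mv² [L^2 M T^-2] and mgh [L^2 M T^-2] — same dimensions ✓
(B) F + mv: F [L M T^-2] and mv [L M T^-1] — different dimensions cannot be added/subtracted ✗
(C) E₁ + E₂: E₁ [L^2 M T^-2] and E₂ [L^2 M T^-2] — same dimensions ✓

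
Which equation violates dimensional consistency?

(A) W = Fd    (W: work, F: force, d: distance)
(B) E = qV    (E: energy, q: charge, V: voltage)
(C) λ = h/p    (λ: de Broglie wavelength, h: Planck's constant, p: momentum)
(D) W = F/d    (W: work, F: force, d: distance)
(D) W = F/d

The equation (D) W = F/d is dimensionally incorrect.

LHS (W): [L^2 M T^-2]
RHS (F/d): [M T^-2] ✗

The dimensions do not match. The other three equations balance.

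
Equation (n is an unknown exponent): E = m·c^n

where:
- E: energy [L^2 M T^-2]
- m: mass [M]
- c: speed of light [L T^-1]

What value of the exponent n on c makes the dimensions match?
n = 2

E has dimensions [L^2 M T^-2]; c has dimensions [L T^-1].
The rest of the RHS has dimensions [M], so c^n must supply [L^2 T^-2].
With n = 2: m·c^2 has dimensions [L^2 M T^-2], matching the LHS ✓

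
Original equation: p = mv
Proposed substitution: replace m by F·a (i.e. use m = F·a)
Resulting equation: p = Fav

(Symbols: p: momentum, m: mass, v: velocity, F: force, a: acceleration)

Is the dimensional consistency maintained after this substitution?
No

[m] = [M] and [F·a] = [L^2 M T^-4]. These differ, so the substitution replaces a quantity by one of different dimensions and the result p = Fav has LHS [L M T^-1] vs RHS [L^3 M T^-5] — inconsistent.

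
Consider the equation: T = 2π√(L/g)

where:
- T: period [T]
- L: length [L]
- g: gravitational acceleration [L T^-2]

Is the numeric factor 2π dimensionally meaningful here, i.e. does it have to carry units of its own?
No

T has dimensions [T] and √(L/g) already has dimensions [T], so the equation balances without 2π contributing any dimensions. 2π is a pure (dimensionless) number; changing or removing it would not affect dimensional consistency.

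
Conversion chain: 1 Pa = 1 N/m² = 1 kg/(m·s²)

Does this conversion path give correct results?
The chain is correct (no errors).

Correct: Pascal is Newton per square meter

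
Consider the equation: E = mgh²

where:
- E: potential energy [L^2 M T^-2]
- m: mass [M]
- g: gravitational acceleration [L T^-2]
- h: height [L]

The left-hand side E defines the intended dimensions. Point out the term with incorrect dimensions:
The right-hand side term mgh²

E has dimensions [L^2 M T^-2], but mgh² has dimensions [L^3 M T^-2], so the term mgh² is dimensionally wrong for E.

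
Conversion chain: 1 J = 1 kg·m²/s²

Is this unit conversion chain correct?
The chain is correct (no errors).

Correct: Joule is defined as kg·m²/s²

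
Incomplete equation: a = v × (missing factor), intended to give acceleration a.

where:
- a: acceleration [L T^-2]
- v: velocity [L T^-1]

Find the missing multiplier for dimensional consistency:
1/t (inverse time), dimensions [T^-1]

a has dimensions [L T^-2] and v has dimensions [L T^-1].
The missing factor must have dimensions [L T^-2] / [L T^-1] = [T^-1], i.e. inverse time (1/t).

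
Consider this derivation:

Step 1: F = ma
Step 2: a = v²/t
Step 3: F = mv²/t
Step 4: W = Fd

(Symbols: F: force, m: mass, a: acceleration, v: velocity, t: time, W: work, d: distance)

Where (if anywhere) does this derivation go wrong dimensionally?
Step 2

Step 1: F = ma → LHS [L M T^-2], RHS [L M T^-2] ✓
Step 2: a = v²/t → LHS [L T^-2], RHS [L^2 T^-3] ✗

The first dimensional inconsistency appears in step 2: a = v²/t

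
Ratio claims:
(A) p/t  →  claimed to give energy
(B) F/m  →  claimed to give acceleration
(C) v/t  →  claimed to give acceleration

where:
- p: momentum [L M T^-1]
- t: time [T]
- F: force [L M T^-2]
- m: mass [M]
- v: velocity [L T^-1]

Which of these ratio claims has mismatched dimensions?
(A) p/t does not give energy

(A) p/t: [L M T^-2] ≠ energy [L^2 M T^-2] ✗
(B) F/m: [L T^-2] = acceleration [L T^-2] ✓
(C) v/t: [L T^-2] = acceleration [L T^-2] ✓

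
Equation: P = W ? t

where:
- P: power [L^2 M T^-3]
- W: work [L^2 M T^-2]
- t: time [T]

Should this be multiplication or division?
division (÷): P = W ÷ t

P [L^2 M T^-3]; W [L^2 M T^-2]; t [T].
W × t → [L^2 M T^-1] ✗
W ÷ t → [L^2 M T^-3] ✓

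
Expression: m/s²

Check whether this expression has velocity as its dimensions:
No

The expression m/s² has dimensions [L T^-2], but velocity has dimensions [L T^-1].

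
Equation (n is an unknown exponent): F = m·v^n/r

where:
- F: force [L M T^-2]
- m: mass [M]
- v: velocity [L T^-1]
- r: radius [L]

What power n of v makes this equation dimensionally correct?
n = 2

F has dimensions [L M T^-2]; v has dimensions [L T^-1].
The rest of the RHS has dimensions [L^-1 M], so v^n must supply [L^2 T^-2].
With n = 2: m·v^2/r has dimensions [L M T^-2], matching the LHS ✓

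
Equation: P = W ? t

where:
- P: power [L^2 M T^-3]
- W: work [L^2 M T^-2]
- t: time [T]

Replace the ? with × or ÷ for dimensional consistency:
division (÷): P = W ÷ t

P [L^2 M T^-3]; W [L^2 M T^-2]; t [T].
W × t → [L^2 M T^-1] ✗
W ÷ t → [L^2 M T^-3] ✓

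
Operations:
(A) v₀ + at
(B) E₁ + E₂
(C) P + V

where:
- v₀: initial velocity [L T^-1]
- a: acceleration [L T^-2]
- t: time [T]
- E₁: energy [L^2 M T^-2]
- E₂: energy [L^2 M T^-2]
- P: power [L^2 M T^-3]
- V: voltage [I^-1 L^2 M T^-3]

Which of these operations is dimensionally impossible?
(C) P + V

(A) v₀ + at: v₀ [L T^-1] and at [L T^-1] — same dimensions ✓
(B) E₁ + E₂: E₁ [L^2 M T^-2] and E₂ [L^2 M T^-2] — same dimensions ✓
(C) P + V: P [L^2 M T^-3] and V [I^-1 L^2 M T^-3] — different dimensions cannot be added/subtracted ✗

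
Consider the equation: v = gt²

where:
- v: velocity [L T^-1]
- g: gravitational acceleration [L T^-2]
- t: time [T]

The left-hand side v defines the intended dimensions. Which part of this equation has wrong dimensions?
The right-hand side term gt²

v has dimensions [L T^-1], but gt² has dimensions [L], so the term gt² is dimensionally wrong for v.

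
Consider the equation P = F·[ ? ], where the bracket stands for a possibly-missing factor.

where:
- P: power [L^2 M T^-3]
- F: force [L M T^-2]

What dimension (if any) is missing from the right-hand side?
[L T^-1] — velocity (e.g. v)

P has dimensions [L^2 M T^-3]; F has dimensions [L M T^-2].
The bracketed factor must supply [L^2 M T^-3] / [L M T^-2] = [L T^-1].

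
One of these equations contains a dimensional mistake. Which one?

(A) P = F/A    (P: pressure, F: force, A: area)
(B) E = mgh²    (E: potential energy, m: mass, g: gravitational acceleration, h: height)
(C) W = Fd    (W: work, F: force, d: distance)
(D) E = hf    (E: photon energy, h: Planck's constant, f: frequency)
(B) E = mgh²

The equation (B) E = mgh² is dimensionally incorrect.

LHS (E): [L^2 M T^-2]
RHS (mgh²): [L^3 M T^-2] ✗

The dimensions do not match. The other three equations balance.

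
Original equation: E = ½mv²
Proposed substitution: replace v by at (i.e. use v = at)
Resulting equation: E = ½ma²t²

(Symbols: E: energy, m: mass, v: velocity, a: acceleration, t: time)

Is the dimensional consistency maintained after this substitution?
Yes

[v] = [L T^-1] and [at] = [L T^-1]. These match, so the substitution replaces a quantity by one of the same dimensions and the result E = ½ma²t² has LHS [L^2 M T^-2] vs RHS [L^2 M T^-2] — still consistent.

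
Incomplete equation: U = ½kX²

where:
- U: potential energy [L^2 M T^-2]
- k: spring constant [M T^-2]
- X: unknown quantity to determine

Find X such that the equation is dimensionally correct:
X = x (displacement), dimensions [L]

U has dimensions [L^2 M T^-2]; the rest of the RHS (½k) has dimensions [M T^-2].
So X² must have dimensions [L^2], i.e. X has dimensions [L] — X = x (displacement).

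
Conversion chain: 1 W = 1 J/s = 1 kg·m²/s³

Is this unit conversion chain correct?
The chain is correct (no errors).

Correct: Watt is Joule per second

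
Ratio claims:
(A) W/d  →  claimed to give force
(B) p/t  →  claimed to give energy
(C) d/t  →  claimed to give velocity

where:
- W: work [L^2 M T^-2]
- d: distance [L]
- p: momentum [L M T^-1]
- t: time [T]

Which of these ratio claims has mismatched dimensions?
(B) p/t does not give energy

(A) W/d: [L M T^-2] = force [L M T^-2] ✓
(B) p/t: [L M T^-2] ≠ energy [L^2 M T^-2] ✗
(C) d/t: [L T^-1] = velocity [L T^-1] ✓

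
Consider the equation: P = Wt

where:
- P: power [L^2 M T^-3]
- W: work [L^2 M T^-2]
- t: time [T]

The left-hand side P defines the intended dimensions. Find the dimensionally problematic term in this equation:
The right-hand side term Wt

P has dimensions [L^2 M T^-3], but Wt has dimensions [L^2 M T^-1], so the term Wt is dimensionally wrong for P.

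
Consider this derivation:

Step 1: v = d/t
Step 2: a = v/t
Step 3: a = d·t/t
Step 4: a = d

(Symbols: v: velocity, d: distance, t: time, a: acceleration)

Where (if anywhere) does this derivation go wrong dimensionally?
Step 3

Step 1: v = d/t → LHS [L T^-1], RHS [L T^-1] ✓
Step 2: a = v/t → LHS [L T^-2], RHS [L T^-2] ✓
Step 3: a = d·t/t → LHS [L T^-2], RHS [L] ✗

The first dimensional inconsistency appears in step 3: a = d·t/t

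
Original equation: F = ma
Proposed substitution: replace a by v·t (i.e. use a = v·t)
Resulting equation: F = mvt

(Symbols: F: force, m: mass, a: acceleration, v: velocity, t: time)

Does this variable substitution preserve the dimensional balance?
No

[a] = [L T^-2] and [v·t] = [L]. These differ, so the substitution replaces a quantity by one of different dimensions and the result F = mvt has LHS [L M T^-2] vs RHS [L M] — inconsistent.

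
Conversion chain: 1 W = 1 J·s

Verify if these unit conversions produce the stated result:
The chain is incorrect (it contains an error).

Incorrect: Watt is J/s, not J·s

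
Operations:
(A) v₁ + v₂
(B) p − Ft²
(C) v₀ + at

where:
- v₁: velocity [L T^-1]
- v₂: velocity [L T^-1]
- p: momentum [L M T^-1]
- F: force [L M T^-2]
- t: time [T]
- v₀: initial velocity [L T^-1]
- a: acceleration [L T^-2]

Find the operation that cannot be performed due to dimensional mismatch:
(B) p − Ft²

(A) v₁ + v₂: v₁ [L T^-1] and v₂ [L T^-1] — same dimensions ✓
(B) p − Ft²: p [L M T^-1] and Ft² [L M] — different dimensions cannot be added/subtracted ✗
(C) v₀ + at: v₀ [L T^-1] and at [L T^-1] — same dimensions ✓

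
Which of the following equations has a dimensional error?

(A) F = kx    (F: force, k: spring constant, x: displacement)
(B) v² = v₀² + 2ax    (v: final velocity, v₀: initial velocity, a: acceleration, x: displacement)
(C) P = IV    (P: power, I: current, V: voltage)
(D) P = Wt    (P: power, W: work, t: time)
(D) P = Wt

The equation (D) P = Wt is dimensionally incorrect.

LHS (P): [L^2 M T^-3]
RHS (Wt): [L^2 M T^-1] ✗

The dimensions do not match. The other three equations balance.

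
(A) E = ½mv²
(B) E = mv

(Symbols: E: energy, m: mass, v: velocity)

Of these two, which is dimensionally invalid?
(B)

(A) E = ½mv²: LHS [L^2 M T^-2], RHS [L^2 M T^-2] ✓
(B) E = mv: LHS [L^2 M T^-2], RHS [L M T^-1] ✗

Expression (B) E = mv is dimensionally incorrect.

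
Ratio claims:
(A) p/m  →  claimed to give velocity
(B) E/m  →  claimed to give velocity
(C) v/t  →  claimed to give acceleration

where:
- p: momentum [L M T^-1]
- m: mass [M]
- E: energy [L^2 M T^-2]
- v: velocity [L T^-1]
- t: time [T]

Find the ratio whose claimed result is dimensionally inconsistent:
(B) E/m does not give velocity

(A) p/m: [L T^-1] = velocity [L T^-1] ✓
(B) E/m: [L^2 T^-2] ≠ velocity [L T^-1] ✗
(C) v/t: [L T^-2] = acceleration [L T^-2] ✓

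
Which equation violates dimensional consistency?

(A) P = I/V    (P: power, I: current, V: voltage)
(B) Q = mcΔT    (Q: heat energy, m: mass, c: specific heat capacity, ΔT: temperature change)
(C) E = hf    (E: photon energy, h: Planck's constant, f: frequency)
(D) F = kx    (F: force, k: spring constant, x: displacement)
(A) P = I/V

The equation (A) P = I/V is dimensionally incorrect.

LHS (P): [L^2 M T^-3]
RHS (I/V): [I^2 L^-2 M^-1 T^3] ✗

The dimensions do not match. The other three equations balance.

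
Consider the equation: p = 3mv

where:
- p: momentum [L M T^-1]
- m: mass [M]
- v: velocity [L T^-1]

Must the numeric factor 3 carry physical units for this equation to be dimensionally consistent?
No

p has dimensions [L M T^-1] and mv already has dimensions [L M T^-1], so the equation balances without 3 contributing any dimensions. 3 is a pure (dimensionless) number; changing or removing it would not affect dimensional consistency.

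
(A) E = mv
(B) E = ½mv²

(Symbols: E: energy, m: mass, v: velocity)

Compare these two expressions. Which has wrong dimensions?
(A)

(A) E = mv: LHS [L^2 M T^-2], RHS [L M T^-1] ✗
(B) E = ½mv²: LHS [L^2 M T^-2], RHS [L^2 M T^-2] ✓

Expression (A) E = mv is dimensionally incorrect.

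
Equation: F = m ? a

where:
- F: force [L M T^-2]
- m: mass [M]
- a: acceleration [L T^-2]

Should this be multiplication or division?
multiplication (×): F = m × a

F [L M T^-2]; m [M]; a [L T^-2].
m × a → [L M T^-2] ✓
m ÷ a → [L^-1 M T^2] ✗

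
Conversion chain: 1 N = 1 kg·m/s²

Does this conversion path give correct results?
The chain is correct (no errors).

Correct: Newton is defined as kg·m/s²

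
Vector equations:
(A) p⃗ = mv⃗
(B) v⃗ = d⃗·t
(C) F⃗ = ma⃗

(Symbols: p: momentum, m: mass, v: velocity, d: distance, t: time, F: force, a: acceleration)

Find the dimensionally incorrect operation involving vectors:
(B) v⃗ = d⃗·t

(A) p⃗ = mv⃗: LHS [L M T^-1], RHS [L M T^-1] ✓ — mass (scalar) times velocity (vector)
(B) v⃗ = d⃗·t: LHS [L T^-1], RHS [L T] ✗ — velocity is displacement per time; should be d⃗/t
(C) F⃗ = ma⃗: LHS [L M T^-2], RHS [L M T^-2] ✓ — Force and acceleration are vectors, mass is a scalar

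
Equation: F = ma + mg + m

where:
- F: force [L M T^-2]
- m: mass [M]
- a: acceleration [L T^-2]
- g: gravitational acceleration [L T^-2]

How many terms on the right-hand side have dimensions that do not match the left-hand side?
1

LHS F: [L M T^-2]
- ma: [L M T^-2] ✓
- mg: [L M T^-2] ✓
- m: [M] ✗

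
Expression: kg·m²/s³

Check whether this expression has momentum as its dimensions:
No

The expression kg·m²/s³ has dimensions [L^2 M T^-3], but momentum has dimensions [L M T^-1].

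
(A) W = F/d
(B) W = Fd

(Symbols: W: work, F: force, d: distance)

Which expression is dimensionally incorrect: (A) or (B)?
(A)

(A) W = F/d: LHS [L^2 M T^-2], RHS [M T^-2] ✗
(B) W = Fd: LHS [L^2 M T^-2], RHS [L^2 M T^-2] ✓

Expression (A) W = F/d is dimensionally incorrect.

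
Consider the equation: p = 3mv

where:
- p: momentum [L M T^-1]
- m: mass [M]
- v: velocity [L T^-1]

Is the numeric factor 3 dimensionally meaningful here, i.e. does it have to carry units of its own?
No

p has dimensions [L M T^-1] and mv already has dimensions [L M T^-1], so the equation balances without 3 contributing any dimensions. 3 is a pure (dimensionless) number; changing or removing it would not affect dimensional consistency.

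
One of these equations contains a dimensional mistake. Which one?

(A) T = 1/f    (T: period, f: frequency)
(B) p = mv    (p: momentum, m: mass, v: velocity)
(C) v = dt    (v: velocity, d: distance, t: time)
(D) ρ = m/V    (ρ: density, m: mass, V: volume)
(C) v = dt

The equation (C) v = dt is dimensionally incorrect.

LHS (v): [L T^-1]
RHS (dt): [L T] ✗

The dimensions do not match. The other three equations balance.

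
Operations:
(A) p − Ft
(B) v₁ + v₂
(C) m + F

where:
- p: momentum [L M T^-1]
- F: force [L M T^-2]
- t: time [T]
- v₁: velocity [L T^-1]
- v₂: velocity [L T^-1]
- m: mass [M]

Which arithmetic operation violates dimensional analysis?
(C) m + F

(A) p − Ft: p [L M T^-1] and Ft [L M T^-1] — same dimensions ✓
(B) v₁ + v₂: v₁ [L T^-1] and v₂ [L T^-1] — same dimensions ✓
(C) m + F: m [M] and F [L M T^-2] — different dimensions cannot be added/subtracted ✗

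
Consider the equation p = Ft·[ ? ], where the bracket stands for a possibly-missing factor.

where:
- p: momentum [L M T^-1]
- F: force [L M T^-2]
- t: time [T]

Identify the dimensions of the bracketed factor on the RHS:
Nothing is missing — the bracketed factor must be dimensionless.

p has dimensions [L M T^-1] and Ft already has dimensions [L M T^-1], so p = Ft is dimensionally complete.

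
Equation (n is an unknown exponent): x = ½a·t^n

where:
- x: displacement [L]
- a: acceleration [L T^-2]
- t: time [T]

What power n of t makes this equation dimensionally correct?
n = 2

x has dimensions [L]; t has dimensions [T].
The rest of the RHS has dimensions [L T^-2], so t^n must supply [T^2].
With n = 2: ½a·t^2 has dimensions [L], matching the LHS ✓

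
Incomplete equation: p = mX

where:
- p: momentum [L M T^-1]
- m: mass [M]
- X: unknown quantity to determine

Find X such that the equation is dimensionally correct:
X = v (velocity), dimensions [L T^-1]

p has dimensions [L M T^-1]; the rest of the RHS (m) has dimensions [M].
So X must have dimensions [L T^-1] — X = v (velocity).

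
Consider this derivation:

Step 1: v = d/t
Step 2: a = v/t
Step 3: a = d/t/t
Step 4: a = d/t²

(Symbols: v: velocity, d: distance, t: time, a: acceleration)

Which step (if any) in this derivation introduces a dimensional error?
No step introduces an error — all steps are dimensionally consistent.

Step 1: v = d/t → LHS [L T^-1], RHS [L T^-1] ✓
Step 2: a = v/t → LHS [L T^-2], RHS [L T^-2] ✓
Step 3: a = d/t/t → LHS [L T^-2], RHS [L T^-2] ✓
Step 4: a = d/t² → LHS [L T^-2], RHS [L T^-2] ✓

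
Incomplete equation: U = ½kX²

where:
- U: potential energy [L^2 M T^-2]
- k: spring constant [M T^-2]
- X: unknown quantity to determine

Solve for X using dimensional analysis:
X = x (displacement), dimensions [L]

U has dimensions [L^2 M T^-2]; the rest of the RHS (½k) has dimensions [M T^-2].
So X² must have dimensions [L^2], i.e. X has dimensions [L] — X = x (displacement).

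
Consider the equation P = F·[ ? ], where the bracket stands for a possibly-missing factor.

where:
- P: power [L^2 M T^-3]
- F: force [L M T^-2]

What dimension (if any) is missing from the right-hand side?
[L T^-1] — velocity (e.g. v)

P has dimensions [L^2 M T^-3]; F has dimensions [L M T^-2].
The bracketed factor must supply [L^2 M T^-3] / [L M T^-2] = [L T^-1].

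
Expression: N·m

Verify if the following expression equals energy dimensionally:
Yes

The expression N·m has dimensions [L^2 M T^-2], which is exactly energy [L^2 M T^-2].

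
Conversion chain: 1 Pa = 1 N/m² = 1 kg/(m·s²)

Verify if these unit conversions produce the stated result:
The chain is correct (no errors).

Correct: Pascal is Newton per square meter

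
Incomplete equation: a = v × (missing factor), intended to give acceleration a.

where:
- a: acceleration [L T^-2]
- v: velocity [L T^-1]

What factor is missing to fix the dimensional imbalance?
1/t (inverse time), dimensions [T^-1]

a has dimensions [L T^-2] and v has dimensions [L T^-1].
The missing factor must have dimensions [L T^-2] / [L T^-1] = [T^-1], i.e. inverse time (1/t).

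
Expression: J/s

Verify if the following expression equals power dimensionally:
Yes

The expression J/s has dimensions [L^2 M T^-3], which is exactly power [L^2 M T^-3].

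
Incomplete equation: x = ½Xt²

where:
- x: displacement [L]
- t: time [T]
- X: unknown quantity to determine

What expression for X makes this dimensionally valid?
X = a (acceleration), dimensions [L T^-2]

x has dimensions [L]; the rest of the RHS (½ t²) has dimensions [T^2].
So X must have dimensions [L T^-2] — X = a (acceleration).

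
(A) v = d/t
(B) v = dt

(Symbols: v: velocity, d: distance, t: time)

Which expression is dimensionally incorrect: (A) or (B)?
(B)

(A) v = d/t: LHS [L T^-1], RHS [L T^-1] ✓
(B) v = dt: LHS [L T^-1], RHS [L T] ✗

Expression (B) v = dt is dimensionally incorrect.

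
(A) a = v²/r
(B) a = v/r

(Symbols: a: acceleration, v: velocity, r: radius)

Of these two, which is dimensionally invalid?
(B)

(A) a = v²/r: LHS [L T^-2], RHS [L T^-2] ✓
(B) a = v/r: LHS [L T^-2], RHS [T^-1] ✗

Expression (B) a = v/r is dimensionally incorrect.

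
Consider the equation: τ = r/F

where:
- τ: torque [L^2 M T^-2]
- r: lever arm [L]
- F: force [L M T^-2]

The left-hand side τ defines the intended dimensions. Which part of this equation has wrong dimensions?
The right-hand side term r/F

τ has dimensions [L^2 M T^-2], but r/F has dimensions [M^-1 T^2], so the term r/F is dimensionally wrong for τ.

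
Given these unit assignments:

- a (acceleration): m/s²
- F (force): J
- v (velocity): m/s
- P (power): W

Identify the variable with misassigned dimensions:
F

The variable F (force) should have units N, not J.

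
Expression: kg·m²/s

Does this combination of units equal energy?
No

The expression kg·m²/s has dimensions [L^2 M T^-1], but energy has dimensions [L^2 M T^-2].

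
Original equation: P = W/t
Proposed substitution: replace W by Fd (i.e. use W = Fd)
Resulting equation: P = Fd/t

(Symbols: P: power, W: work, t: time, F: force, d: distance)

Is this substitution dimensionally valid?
Yes

[W] = [L^2 M T^-2] and [Fd] = [L^2 M T^-2]. These match, so the substitution replaces a quantity by one of the same dimensions and the result P = Fd/t has LHS [L^2 M T^-3] vs RHS [L^2 M T^-3] — still consistent.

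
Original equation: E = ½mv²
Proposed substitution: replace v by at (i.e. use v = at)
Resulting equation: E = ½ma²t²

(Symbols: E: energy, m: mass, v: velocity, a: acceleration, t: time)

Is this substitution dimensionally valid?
Yes

[v] = [L T^-1] and [at] = [L T^-1]. These match, so the substitution replaces a quantity by one of the same dimensions and the result E = ½ma²t² has LHS [L^2 M T^-2] vs RHS [L^2 M T^-2] — still consistent.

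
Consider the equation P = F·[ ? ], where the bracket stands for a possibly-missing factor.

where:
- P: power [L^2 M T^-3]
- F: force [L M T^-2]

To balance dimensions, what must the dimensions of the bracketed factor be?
[L T^-1] — velocity (e.g. v)

P has dimensions [L^2 M T^-3]; F has dimensions [L M T^-2].
The bracketed factor must supply [L^2 M T^-3] / [L M T^-2] = [L T^-1].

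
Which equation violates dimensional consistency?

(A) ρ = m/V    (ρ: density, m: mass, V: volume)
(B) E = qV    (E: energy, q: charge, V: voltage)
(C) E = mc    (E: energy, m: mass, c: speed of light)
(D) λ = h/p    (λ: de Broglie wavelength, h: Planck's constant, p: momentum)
(C) E = mc

The equation (C) E = mc is dimensionally incorrect.

LHS (E): [L^2 M T^-2]
RHS (mc): [L M T^-1] ✗

The dimensions do not match. The other three equations balance.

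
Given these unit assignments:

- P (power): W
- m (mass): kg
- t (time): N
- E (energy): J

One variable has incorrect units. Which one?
t

The variable t (time) should have units s, not N.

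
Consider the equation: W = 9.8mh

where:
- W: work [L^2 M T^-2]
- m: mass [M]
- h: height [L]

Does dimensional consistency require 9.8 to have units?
Yes

W has dimensions [L^2 M T^-2], while mh alone has dimensions [L M]. For the equation to balance, the factor 9.8 must carry dimensions [L T^-2] — it is a dimensional constant (a numerical value of a physical quantity with its units suppressed), not a pure number.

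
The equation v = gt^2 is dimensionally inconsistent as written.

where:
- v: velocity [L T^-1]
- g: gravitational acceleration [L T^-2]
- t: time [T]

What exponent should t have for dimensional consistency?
The exponent of t should be 1: v = gt

The LHS v has dimensions [L T^-1]; t has dimensions [T].
As written, the RHS gt^2 (exponent 2 on t) has dimensions [L], which does not match.
With exponent 1, the RHS gt has dimensions [L T^-1], matching the LHS.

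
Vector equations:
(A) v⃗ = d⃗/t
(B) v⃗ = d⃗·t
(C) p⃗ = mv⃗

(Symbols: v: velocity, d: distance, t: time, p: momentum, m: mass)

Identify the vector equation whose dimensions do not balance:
(B) v⃗ = d⃗·t

(A) v⃗ = d⃗/t: LHS [L T^-1], RHS [L T^-1] ✓ — displacement (vector) divided by time (scalar)
(B) v⃗ = d⃗·t: LHS [L T^-1], RHS [L T] ✗ — velocity is displacement per time; should be d⃗/t
(C) p⃗ = mv⃗: LHS [L M T^-1], RHS [L M T^-1] ✓ — mass (scalar) times velocity (vector)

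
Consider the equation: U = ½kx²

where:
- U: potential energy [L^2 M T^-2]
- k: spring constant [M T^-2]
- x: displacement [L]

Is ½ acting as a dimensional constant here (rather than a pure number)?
No

U has dimensions [L^2 M T^-2] and kx² already has dimensions [L^2 M T^-2], so the equation balances without ½ contributing any dimensions. ½ is a pure (dimensionless) number; changing or removing it would not affect dimensional consistency.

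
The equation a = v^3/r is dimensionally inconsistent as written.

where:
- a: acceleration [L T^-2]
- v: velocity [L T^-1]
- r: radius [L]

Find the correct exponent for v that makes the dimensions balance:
The exponent of v should be 2: a = v^2/r

The LHS a has dimensions [L T^-2]; v has dimensions [L T^-1].
As written, the RHS v^3/r (exponent 3 on v) has dimensions [L^2 T^-3], which does not match.
With exponent 2, the RHS v^2/r has dimensions [L T^-2], matching the LHS.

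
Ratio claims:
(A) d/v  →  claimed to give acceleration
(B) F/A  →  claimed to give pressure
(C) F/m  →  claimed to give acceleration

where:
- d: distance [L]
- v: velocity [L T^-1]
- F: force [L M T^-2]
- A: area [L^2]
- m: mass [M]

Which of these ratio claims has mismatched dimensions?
(A) d/v does not give acceleration

(A) d/v: [T] ≠ acceleration [L T^-2] ✗
(B) F/A: [L^-1 M T^-2] = pressure [L^-1 M T^-2] ✓
(C) F/m: [L T^-2] = acceleration [L T^-2] ✓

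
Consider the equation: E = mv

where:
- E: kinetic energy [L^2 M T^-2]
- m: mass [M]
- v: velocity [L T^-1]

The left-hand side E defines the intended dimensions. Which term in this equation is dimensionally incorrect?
The right-hand side term mv

E has dimensions [L^2 M T^-2], but mv has dimensions [L M T^-1], so the term mv is dimensionally wrong for E.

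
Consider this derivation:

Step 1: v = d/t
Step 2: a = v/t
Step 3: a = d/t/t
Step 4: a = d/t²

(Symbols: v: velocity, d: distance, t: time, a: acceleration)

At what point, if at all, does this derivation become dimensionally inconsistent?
No step introduces an error — all steps are dimensionally consistent.

Step 1: v = d/t → LHS [L T^-1], RHS [L T^-1] ✓
Step 2: a = v/t → LHS [L T^-2], RHS [L T^-2] ✓
Step 3: a = d/t/t → LHS [L T^-2], RHS [L T^-2] ✓
Step 4: a = d/t² → LHS [L T^-2], RHS [L T^-2] ✓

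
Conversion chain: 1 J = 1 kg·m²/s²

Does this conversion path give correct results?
The chain is correct (no errors).

Correct: Joule is defined as kg·m²/s²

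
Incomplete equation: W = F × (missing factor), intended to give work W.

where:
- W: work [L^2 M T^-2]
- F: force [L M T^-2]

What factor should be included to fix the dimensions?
d (distance), dimensions [L]

W has dimensions [L^2 M T^-2] and F has dimensions [L M T^-2].
The missing factor must have dimensions [L^2 M T^-2] / [L M T^-2] = [L], i.e. distance (d).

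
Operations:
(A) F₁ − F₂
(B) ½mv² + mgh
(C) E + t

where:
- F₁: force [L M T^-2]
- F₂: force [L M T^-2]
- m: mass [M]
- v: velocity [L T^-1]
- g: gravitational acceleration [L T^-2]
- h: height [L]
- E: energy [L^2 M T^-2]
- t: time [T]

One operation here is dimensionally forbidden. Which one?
(C) E + t

(A) F₁ − F₂: F₁ [L M T^-2] and F₂ [L M T^-2] — same dimensions ✓
(B) ½mv² + mgh: ½mv² [L^2 M T^-2] and mgh [L^2 M T^-2] — same dimensions ✓
(C) E + t: E [L^2 M T^-2] and t [T] — different dimensions cannot be added/subtracted ✗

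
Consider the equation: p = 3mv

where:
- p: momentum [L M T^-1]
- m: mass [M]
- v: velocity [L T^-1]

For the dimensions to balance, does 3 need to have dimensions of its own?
No

p has dimensions [L M T^-1] and mv already has dimensions [L M T^-1], so the equation balances without 3 contributing any dimensions. 3 is a pure (dimensionless) number; changing or removing it would not affect dimensional consistency.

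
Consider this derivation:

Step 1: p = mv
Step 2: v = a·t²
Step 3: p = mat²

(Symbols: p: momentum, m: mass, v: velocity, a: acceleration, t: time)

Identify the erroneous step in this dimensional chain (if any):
Step 2

Step 1: p = mv → LHS [L M T^-1], RHS [L M T^-1] ✓
Step 2: v = a·t² → LHS [L T^-1], RHS [L] ✗

The first dimensional inconsistency appears in step 2: v = a·t²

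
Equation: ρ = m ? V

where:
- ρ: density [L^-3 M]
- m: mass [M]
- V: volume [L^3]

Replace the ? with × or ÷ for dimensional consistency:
division (÷): ρ = m ÷ V

ρ [L^-3 M]; m [M]; V [L^3].
m × V → [L^3 M] ✗
m ÷ V → [L^-3 M] ✓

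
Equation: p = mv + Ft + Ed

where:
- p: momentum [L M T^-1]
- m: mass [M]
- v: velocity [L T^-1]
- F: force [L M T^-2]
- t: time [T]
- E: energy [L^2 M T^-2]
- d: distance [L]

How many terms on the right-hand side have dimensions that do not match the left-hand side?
1

LHS p: [L M T^-1]
- mv: [L M T^-1] ✓
- Ft: [L M T^-1] ✓
- Ed: [L^3 M T^-2] ✗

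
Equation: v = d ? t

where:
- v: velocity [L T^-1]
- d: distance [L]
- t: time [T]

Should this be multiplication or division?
division (÷): v = d ÷ t

v [L T^-1]; d [L]; t [T].
d × t → [L T] ✗
d ÷ t → [L T^-1] ✓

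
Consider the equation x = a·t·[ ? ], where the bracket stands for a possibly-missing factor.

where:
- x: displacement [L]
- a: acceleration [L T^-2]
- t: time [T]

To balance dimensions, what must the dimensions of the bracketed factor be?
[T] — time (e.g. t)

x has dimensions [L]; a·t has dimensions [L T^-1].
The bracketed factor must supply [L] / [L T^-1] = [T].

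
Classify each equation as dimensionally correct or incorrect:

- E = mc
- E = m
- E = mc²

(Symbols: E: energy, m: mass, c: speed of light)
Dimensionally correct: E = mc²
Dimensionally incorrect: E = mc, E = m
Ordered (correct first, then incorrect): E = mc², E = mc, E = m

- E = mc: LHS [L^2 M T^-2], RHS [L M T^-1] → incorrect ✗
- E = m: LHS [L^2 M T^-2], RHS [M] → incorrect ✗
- E = mc²: LHS [L^2 M T^-2], RHS [L^2 M T^-2] → correct ✓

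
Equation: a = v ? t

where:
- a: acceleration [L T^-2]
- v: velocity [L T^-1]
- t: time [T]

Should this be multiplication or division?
division (÷): a = v ÷ t

a [L T^-2]; v [L T^-1]; t [T].
v × t → [L] ✗
v ÷ t → [L T^-2] ✓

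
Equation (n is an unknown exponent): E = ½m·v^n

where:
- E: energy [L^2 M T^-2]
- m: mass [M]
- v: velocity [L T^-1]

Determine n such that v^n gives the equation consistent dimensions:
n = 2

E has dimensions [L^2 M T^-2]; v has dimensions [L T^-1].
The rest of the RHS has dimensions [M], so v^n must supply [L^2 T^-2].
With n = 2: ½m·v^2 has dimensions [L^2 M T^-2], matching the LHS ✓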